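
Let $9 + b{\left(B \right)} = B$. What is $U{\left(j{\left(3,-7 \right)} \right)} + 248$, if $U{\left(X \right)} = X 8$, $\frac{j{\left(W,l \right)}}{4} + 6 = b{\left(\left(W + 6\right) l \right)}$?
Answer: $-2248$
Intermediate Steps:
$b{\left(B \right)} = -9 + B$
$j{\left(W,l \right)} = -60 + 4 l \left(6 + W\right)$ ($j{\left(W,l \right)} = -24 + 4 \left(-9 + \left(W + 6\right) l\right) = -24 + 4 \left(-9 + \left(6 + W\right) l\right) = -24 + 4 \left(-9 + l \left(6 + W\right)\right) = -24 + \left(-36 + 4 l \left(6 + W\right)\right) = -60 + 4 l \left(6 + W\right)$)
$U{\left(X \right)} = 8 X$
$U{\left(j{\left(3,-7 \right)} \right)} + 248 = 8 \left(-60 + 4 \left(-7\right) \left(6 + 3\right)\right) + 248 = 8 \left(-60 + 4 \left(-7\right) 9\right) + 248 = 8 \left(-60 - 252\right) + 248 = 8 \left(-312\right) + 248 = -2496 + 248 = -2248$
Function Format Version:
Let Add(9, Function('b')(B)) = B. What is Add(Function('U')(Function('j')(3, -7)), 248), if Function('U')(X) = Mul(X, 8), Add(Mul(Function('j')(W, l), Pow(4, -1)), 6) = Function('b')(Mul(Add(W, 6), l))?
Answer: -2248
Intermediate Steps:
Function('b')(B) = Add(-9, B)
Function('j')(W, l) = Add(-60, Mul(4, l, Add(6, W))) (Function('j')(W, l) = Add(-24, Mul(4, Add(-9, Mul(Add(W, 6), l)))) = Add(-24, Mul(4, Add(-9, Mul(Add(6, W), l)))) = Add(-24, Mul(4, Add(-9, Mul(l, Add(6, W))))) = Add(-24, Add(-36, Mul(4, l, Add(6, W)))) = Add(-60, Mul(4, l, Add(6, W))))
Function('U')(X) = Mul(8, X)
Add(Function('U')(Function('j')(3, -7)), 248) = Add(Mul(8, Add(-60, Mul(4, -7, Add(6, 3)))), 248) = Add(Mul(8, Add(-60, Mul(4, -7, 9))), 248) = Add(Mul(8, Add(-60, -252)), 248) = Add(Mul(8, -312), 248) = Add(-2496, 248) = -2248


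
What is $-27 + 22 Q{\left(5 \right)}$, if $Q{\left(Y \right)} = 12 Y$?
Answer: $1293$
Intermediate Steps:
$-27 + 22 Q{\left(5 \right)} = -27 + 22 \cdot 12 \cdot 5 = -27 + 22 \cdot 60 = -27 + 1320 = 1293$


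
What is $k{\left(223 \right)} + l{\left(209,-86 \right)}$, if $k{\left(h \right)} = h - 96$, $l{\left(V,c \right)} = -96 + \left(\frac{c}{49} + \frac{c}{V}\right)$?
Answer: $\frac{295283}{10241} \approx 28.833$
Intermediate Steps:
$l{\left(V,c \right)} = -96 + \frac{c}{49} + \frac{c}{V}$ ($l{\left(V,c \right)} = -96 + \left(c \frac{1}{49} + \frac{c}{V}\right) = -96 + \left(\frac{c}{49} + \frac{c}{V}\right) = -96 + \frac{c}{49} + \frac{c}{V}$)
$k{\left(h \right)} = -96 + h$
$k{\left(223 \right)} + l{\left(209,-86 \right)} = \left(-96 + 223\right) - \left(\frac{4790}{49} + \frac{86}{209}\right) = 127 - \frac{1005324}{10241} = \frac{295283}{10241}$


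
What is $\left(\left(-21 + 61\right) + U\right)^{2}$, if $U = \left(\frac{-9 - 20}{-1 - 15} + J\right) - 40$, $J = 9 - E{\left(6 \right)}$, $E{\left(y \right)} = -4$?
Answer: $\frac{56169}{256} \approx 219.41$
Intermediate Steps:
$J = 13$ ($J = 9 - -4 = 9 + 4 = 13$)
$U = - \frac{403}{16}$ ($U = \left(\frac{-9 - 20}{-1 - 15} + 13\right) - 40 = \left(- \frac{29}{-16} + 13\right) - 40 = \left(\left(-29\right) \left(- \frac{1}{16}\right) + 13\right) - 40 = \left(\frac{29}{16} + 13\right) - 40 = \frac{237}{16} - 40 = - \frac{403}{16} \approx -25.188$)
$\left(\left(-21 + 61\right) + U\right)^{2} = \left(\left(-21 + 61\right) - \frac{403}{16}\right)^{2} = \left(40 - \frac{403}{16}\right)^{2} = \left(\frac{237}{16}\right)^{2} = \frac{56169}{256}$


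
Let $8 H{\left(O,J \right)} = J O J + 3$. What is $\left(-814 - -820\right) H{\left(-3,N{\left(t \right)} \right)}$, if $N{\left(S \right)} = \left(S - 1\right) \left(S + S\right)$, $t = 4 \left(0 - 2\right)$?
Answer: $- \frac{186615}{4} \approx -46654.0$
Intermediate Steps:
$t = -8$ ($t = 4 \left(-2\right) = -8$)
$N{\left(S \right)} = 2 S \left(-1 + S\right)$ ($N{\left(S \right)} = \left(-1 + S\right) 2 S = 2 S \left(-1 + S\right)$)
$H{\left(O,J \right)} = \frac{3}{8} + \frac{O J^{2}}{8}$ ($H{\left(O,J \right)} = \frac{J O J + 3}{8} = \frac{O J^{2} + 3}{8} = \frac{3 + O J^{2}}{8} = \frac{3}{8} + \frac{O J^{2}}{8}$)
$\left(-814 - -820\right) H{\left(-3,N{\left(t \right)} \right)} = \left(-814 - -820\right) \left(\frac{3}{8} + \frac{1}{8} \left(-3\right) \left(2 \left(-8\right) \left(-1 - 8\right)\right)^{2}\right) = \left(-814 + 820\right) \left(\frac{3}{8} + \frac{1}{8} \left(-3\right) \left(2 \left(-8\right) \left(-9\right)\right)^{2}\right) = 6 \left(\frac{3}{8} + \frac{1}{8} \left(-3\right) 144^{2}\right) = 6 \left(\frac{3}{8} + \frac{1}{8} \left(-3\right) 20736\right) = 6 \left(\frac{3}{8} - 7776\right) = 6 \left(- \frac{62205}{8}\right) = - \frac{186615}{4}$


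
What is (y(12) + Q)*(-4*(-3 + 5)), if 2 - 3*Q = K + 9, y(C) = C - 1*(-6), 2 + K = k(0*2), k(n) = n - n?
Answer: -392/3 ≈ -130.67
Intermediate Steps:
k(n) = 0
K = -2 (K = -2 + 0 = -2)
y(C) = 6 + C (y(C) = C + 6 = 6 + C)
Q = -5/3 (Q = ⅔ - (-2 + 9)/3 = ⅔ - ⅓*7 = ⅔ - 7/3 = -5/3 ≈ -1.6667)
(y(12) + Q)*(-4*(-3 + 5)) = ((6 + 12) - 5/3)*(-4*(-3 + 5)) = (18 - 5/3)*(-4*2) = (49/3)*(-8) = -392/3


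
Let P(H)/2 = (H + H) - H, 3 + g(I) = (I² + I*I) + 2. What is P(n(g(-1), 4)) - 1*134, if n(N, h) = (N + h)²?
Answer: -84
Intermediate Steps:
g(I) = -1 + 2*I² (g(I) = -3 + ((I² + I*I) + 2) = -3 + ((I² + I²) + 2) = -3 + (2*I² + 2) = -3 + (2 + 2*I²) = -1 + 2*I²)
P(H) = 2*H (P(H) = 2*((H + H) - H) = 2*(2*H - H) = 2*H)
P(n(g(-1), 4)) - 1*134 = 2*((-1 + 2*(-1)²) + 4)² - 1*134 = 2*((-1 + 2*1) + 4)² - 134 = 2*((-1 + 2) + 4)² - 134 = 2*(1 + 4)² - 134 = 2*5² - 134 = 2*25 - 134 = 50 - 134 = -84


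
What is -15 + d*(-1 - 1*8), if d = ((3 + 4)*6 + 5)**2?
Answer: -19896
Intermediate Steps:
d = 2209 (d = (7*6 + 5)**2 = (42 + 5)**2 = 47**2 = 2209)
-15 + d*(-1 - 1*8) = -15 + 2209*(-1 - 1*8) = -15 + 2209*(-1 - 8) = -15 + 2209*(-9) = -15 - 19881 = -19896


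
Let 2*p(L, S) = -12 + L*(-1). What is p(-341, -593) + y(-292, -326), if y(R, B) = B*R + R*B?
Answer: 381097/2 ≈ 1.9055e+5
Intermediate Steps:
p(L, S) = -6 - L/2 (p(L, S) = (-12 + L*(-1))/2 = (-12 - L)/2 = -6 - L/2)
y(R, B) = 2*B*R (y(R, B) = B*R + B*R = 2*B*R)
p(-341, -593) + y(-292, -326) = (-6 - 1/2*(-341)) + 2*(-326)*(-292) = (-6 + 341/2) + 190384 = 329/2 + 190384 = 381097/2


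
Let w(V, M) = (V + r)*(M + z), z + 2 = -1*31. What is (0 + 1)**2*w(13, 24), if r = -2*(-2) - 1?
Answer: -144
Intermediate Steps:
z = -33 (z = -2 - 1*31 = -2 - 31 = -33)
r = 3 (r = 4 - 1 = 3)
w(V, M) = (-33 + M)*(3 + V) (w(V, M) = (V + 3)*(M - 33) = (3 + V)*(-33 + M) = (-33 + M)*(3 + V))
(0 + 1)**2*w(13, 24) = (0 + 1)**2*(-99 - 33*13 + 3*24 + 24*13) = 1**2*(-99 - 429 + 72 + 312) = 1*(-144) = -144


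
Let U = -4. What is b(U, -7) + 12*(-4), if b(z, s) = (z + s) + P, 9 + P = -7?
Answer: -75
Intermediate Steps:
P = -16 (P = -9 - 7 = -16)
b(z, s) = -16 + s + z (b(z, s) = (z + s) - 16 = (s + z) - 16 = -16 + s + z)
b(U, -7) + 12*(-4) = (-16 - 7 - 4) + 12*(-4) = -27 - 48 = -75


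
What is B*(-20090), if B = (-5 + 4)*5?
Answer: 100450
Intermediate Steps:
B = -5 (B = -1*5 = -5)
B*(-20090) = -5*(-20090) = 100450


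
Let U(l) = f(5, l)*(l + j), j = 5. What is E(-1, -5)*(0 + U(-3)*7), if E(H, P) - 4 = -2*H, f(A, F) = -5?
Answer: -420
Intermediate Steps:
E(H, P) = 4 - 2*H
U(l) = -25 - 5*l (U(l) = -5*(l + 5) = -5*(5 + l) = -25 - 5*l)
E(-1, -5)*(0 + U(-3)*7) = (4 - 2*(-1))*(0 + (-25 - 5*(-3))*7) = (4 + 2)*(0 + (-25 + 15)*7) = 6*(0 - 10*7) = 6*(0 - 70) = 6*(-70) = -420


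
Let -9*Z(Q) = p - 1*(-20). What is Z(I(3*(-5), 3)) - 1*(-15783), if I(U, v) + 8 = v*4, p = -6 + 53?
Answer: 141980/9 ≈ 15776.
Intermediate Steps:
p = 47
I(U, v) = -8 + 4*v (I(U, v) = -8 + v*4 = -8 + 4*v)
Z(Q) = -67/9 (Z(Q) = -(47 - 1*(-20))/9 = -(47 + 20)/9 = -⅑*67 = -67/9)
Z(I(3*(-5), 3)) - 1*(-15783) = -67/9 - 1*(-15783) = -67/9 + 15783 = 141980/9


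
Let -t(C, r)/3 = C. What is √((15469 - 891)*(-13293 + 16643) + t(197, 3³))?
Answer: √48835709 ≈ 6988.3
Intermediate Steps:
t(C, r) = -3*C
√((15469 - 891)*(-13293 + 16643) + t(197, 3³)) = √((15469 - 891)*(-13293 + 16643) - 3*197) = √(14578*3350 - 591) = √(48836300 - 591) = √48835709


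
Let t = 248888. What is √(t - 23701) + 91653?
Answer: 91653 + √225187 ≈ 92128.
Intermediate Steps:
√(t - 23701) + 91653 = √(248888 - 23701) + 91653 = √225187 + 91653 = 91653 + √225187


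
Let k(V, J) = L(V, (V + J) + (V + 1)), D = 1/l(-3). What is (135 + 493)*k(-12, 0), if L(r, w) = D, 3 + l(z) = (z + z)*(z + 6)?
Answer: -628/21 ≈ -29.905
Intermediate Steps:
l(z) = -3 + 2*z*(6 + z) (l(z) = -3 + (z + z)*(z + 6) = -3 + (2*z)*(6 + z) = -3 + 2*z*(6 + z))
D = -1/21 (D = 1/(-3 + 2*(-3)² + 12*(-3)) = 1/(-3 + 2*9 - 36) = 1/(-3 + 18 - 36) = 1/(-21) = -1/21 ≈ -0.047619)
L(r, w) = -1/21
k(V, J) = -1/21
(135 + 493)*k(-12, 0) = (135 + 493)*(-1/21) = 628*(-1/21) = -628/21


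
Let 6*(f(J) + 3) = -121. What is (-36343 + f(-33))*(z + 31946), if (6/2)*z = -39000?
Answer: -2066980181/3 ≈ -6.8899e+8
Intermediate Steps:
z = -13000 (z = (⅓)*(-39000) = -13000)
f(J) = -139/6 (f(J) = -3 + (⅙)*(-121) = -3 - 121/6 = -139/6)
(-36343 + f(-33))*(z + 31946) = (-36343 - 139/6)*(-13000 + 31946) = -218197/6*18946 = -2066980181/3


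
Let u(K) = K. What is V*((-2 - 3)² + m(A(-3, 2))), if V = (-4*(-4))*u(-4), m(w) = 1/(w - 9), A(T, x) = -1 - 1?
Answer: -17536/11 ≈ -1594.2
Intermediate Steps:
A(T, x) = -2
m(w) = 1/(-9 + w)
V = -64 (V = -4*(-4)*(-4) = 16*(-4) = -64)
V*((-2 - 3)² + m(A(-3, 2))) = -64*((-2 - 3)² + 1/(-9 - 2)) = -64*((-5)² + 1/(-11)) = -64*(25 - 1/11) = -64*274/11 = -17536/11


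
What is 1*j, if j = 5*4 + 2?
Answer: 22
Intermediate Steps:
j = 22 (j = 20 + 2 = 22)
1*j = 1*22 = 22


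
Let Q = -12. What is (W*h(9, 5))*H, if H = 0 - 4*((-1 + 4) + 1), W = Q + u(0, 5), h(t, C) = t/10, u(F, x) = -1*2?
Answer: 1008/5 ≈ 201.60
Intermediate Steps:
u(F, x) = -2
h(t, C) = t/10 (h(t, C) = t*(⅒) = t/10)
W = -14 (W = -12 - 2 = -14)
H = -16 (H = 0 - 4*(3 + 1) = 0 - 4*4 = 0 - 16 = -16)
(W*h(9, 5))*H = -7*9/5*(-16) = -14*9/10*(-16) = -63/5*(-16) = 1008/5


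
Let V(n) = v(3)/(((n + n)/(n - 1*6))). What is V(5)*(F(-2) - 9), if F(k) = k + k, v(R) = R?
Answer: 39/10 ≈ 3.9000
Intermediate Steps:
F(k) = 2*k
V(n) = 3*(-6 + n)/(2*n) (V(n) = 3/(((n + n)/(n - 1*6))) = 3/(((2*n)/(n - 6))) = 3/(((2*n)/(-6 + n))) = 3/((2*n/(-6 + n))) = 3*((-6 + n)/(2*n)) = 3*(-6 + n)/(2*n))
V(5)*(F(-2) - 9) = (3/2 - 9/5)*(2*(-2) - 9) = (3/2 - 9*⅕)*(-4 - 9) = (3/2 - 9/5)*(-13) = -3/10*(-13) = 39/10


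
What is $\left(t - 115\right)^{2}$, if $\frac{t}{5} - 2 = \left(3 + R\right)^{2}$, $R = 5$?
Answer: $46225$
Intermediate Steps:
$t = 330$ ($t = 10 + 5 \left(3 + 5\right)^{2} = 10 + 5 \cdot 8^{2} = 10 + 5 \cdot 64 = 10 + 320 = 330$)
$\left(t - 115\right)^{2} = \left(330 - 115\right)^{2} = 215^{2} = 46225$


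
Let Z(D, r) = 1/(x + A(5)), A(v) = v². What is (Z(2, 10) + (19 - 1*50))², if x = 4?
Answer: 806404/841 ≈ 958.86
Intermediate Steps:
Z(D, r) = 1/29 (Z(D, r) = 1/(4 + 5²) = 1/(4 + 25) = 1/29)
(Z(2, 10) + (19 - 1*50))² = (1/29 + (19 - 1*50))² = (1/29 + (19 - 50))² = (1/29 - 31)² = (-898/29)² = 806404/841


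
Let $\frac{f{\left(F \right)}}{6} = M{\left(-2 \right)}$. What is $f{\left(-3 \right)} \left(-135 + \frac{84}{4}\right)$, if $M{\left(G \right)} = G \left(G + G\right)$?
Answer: $-5472$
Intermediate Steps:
$M{\left(G \right)} = 2 G^{2}$ ($M{\left(G \right)} = G 2 G = 2 G^{2}$)
$f{\left(F \right)} = 48$ ($f{\left(F \right)} = 6 \cdot 2 \left(-2\right)^{2} = 6 \cdot 2 \cdot 4 = 6 \cdot 8 = 48$)
$f{\left(-3 \right)} \left(-135 + \frac{84}{4}\right) = 48 \left(-135 + \frac{84}{4}\right) = 48 \left(-135 + 84 \cdot \frac{1}{4}\right) = 48 \left(-135 + 21\right) = 48 \left(-114\right) = -5472$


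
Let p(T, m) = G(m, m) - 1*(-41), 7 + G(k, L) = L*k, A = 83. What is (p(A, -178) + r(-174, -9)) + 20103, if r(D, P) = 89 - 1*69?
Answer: 51841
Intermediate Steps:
r(D, P) = 20 (r(D, P) = 89 - 69 = 20)
G(k, L) = -7 + L*k
p(T, m) = 34 + m² (p(T, m) = (-7 + m*m) - 1*(-41) = (-7 + m²) + 41 = 34 + m²)
(p(A, -178) + r(-174, -9)) + 20103 = ((34 + (-178)²) + 20) + 20103 = ((34 + 31684) + 20) + 20103 = (31718 + 20) + 20103 = 31738 + 20103 = 51841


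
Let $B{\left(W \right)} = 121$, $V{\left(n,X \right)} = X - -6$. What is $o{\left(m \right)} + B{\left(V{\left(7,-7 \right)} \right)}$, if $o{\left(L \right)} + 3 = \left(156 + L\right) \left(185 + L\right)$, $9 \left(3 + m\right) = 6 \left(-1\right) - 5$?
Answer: $\frac{2232040}{81} \approx 27556.0$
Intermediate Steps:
$V{\left(n,X \right)} = 6 + X$ ($V{\left(n,X \right)} = X + 6 = 6 + X$)
$m = - \frac{38}{9}$ ($m = -3 + \frac{6 \left(-1\right) - 5}{9} = -3 + \frac{-6 - 5}{9} = -3 + \frac{1}{9} \left(-11\right) = -3 - \frac{11}{9} = - \frac{38}{9} \approx -4.2222$)
$o{\left(L \right)} = -3 + \left(156 + L\right) \left(185 + L\right)$
$o{\left(m \right)} + B{\left(V{\left(7,-7 \right)} \right)} = \left(28857 + \left(- \frac{38}{9}\right)^{2} + 341 \left(- \frac{38}{9}\right)\right) + 121 = \left(28857 + \frac{1444}{81} - \frac{12958}{9}\right) + 121 = \frac{2222239}{81} + 121 = \frac{2232040}{81}$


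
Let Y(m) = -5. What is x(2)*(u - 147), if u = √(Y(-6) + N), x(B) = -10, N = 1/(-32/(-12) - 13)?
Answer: 1470 - 10*I*√4898/31 ≈ 1470.0 - 22.576*I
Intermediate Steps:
N = -3/31 (N = 1/(-32*(-1/12) - 13) = 1/(8/3 - 13) = 1/(-31/3) = -3/31 ≈ -0.096774)
u = I*√4898/31 (u = √(-5 - 3/31) = √(-158/31) = I*√4898/31 ≈ 2.2576*I)
x(2)*(u - 147) = -10*(I*√4898/31 - 147) = -10*(-147 + I*√4898/31) = 1470 - 10*I*√4898/31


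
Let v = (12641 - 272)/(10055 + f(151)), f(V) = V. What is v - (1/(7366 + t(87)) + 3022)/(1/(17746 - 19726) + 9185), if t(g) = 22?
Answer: 14413470508927/16324785806958 ≈ 0.88292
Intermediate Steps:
v = 589/486 (v = (12641 - 272)/(10055 + 151) = 12369/10206 = 12369*(1/10206) = 589/486 ≈ 1.2119)
v - (1/(7366 + t(87)) + 3022)/(1/(17746 - 19726) + 9185) = 589/486 - (1/(7366 + 22) + 3022)/(1/(17746 - 19726) + 9185) = 589/486 - (1/7388 + 3022)/(1/(-1980) + 9185) = 589/486 - (1/7388 + 3022)/(-1/1980 + 9185) = 589/486 - 22326537/(7388*18186299/1980) = 589/486 - 22326537*1980/(7388*18186299) = 589/486 - 1*11051635815/33590094253 = 589/486 - 11051635815/33590094253 = 14413470508927/16324785806958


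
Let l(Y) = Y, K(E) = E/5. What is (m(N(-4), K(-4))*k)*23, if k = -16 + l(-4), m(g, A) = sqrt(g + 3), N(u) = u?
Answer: -460*I ≈ -460.0*I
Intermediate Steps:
K(E) = E/5 (K(E) = E*(1/5) = E/5)
m(g, A) = sqrt(3 + g)
k = -20 (k = -16 - 4 = -20)
(m(N(-4), K(-4))*k)*23 = (sqrt(3 - 4)*(-20))*23 = (sqrt(-1)*(-20))*23 = (I*(-20))*23 = -20*I*23 = -460*I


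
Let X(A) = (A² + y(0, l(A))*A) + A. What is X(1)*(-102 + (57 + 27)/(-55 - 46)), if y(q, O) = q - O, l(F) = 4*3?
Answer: 103860/101 ≈ 1028.3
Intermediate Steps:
l(F) = 12
X(A) = A² - 11*A (X(A) = (A² + (0 - 1*12)*A) + A = (A² + (0 - 12)*A) + A = (A² - 12*A) + A = A² - 11*A)
X(1)*(-102 + (57 + 27)/(-55 - 46)) = (1*(-11 + 1))*(-102 + (57 + 27)/(-55 - 46)) = (1*(-10))*(-102 + 84/(-101)) = -10*(-102 + 84*(-1/101)) = -10*(-102 - 84/101) = -10*(-10386/101) = 103860/101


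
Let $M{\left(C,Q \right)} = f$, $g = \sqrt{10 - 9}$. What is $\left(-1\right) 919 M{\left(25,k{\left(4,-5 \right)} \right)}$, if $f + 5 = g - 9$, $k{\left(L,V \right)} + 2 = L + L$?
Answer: $11947$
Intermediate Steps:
$k{\left(L,V \right)} = -2 + 2 L$ ($k{\left(L,V \right)} = -2 + \left(L + L\right) = -2 + 2 L$)
$g = 1$ ($g = \sqrt{1} = 1$)
$f = -13$ ($f = -5 + \left(1 - 9\right) = -5 - 8 = -13$)
$M{\left(C,Q \right)} = -13$
$\left(-1\right) 919 M{\left(25,k{\left(4,-5 \right)} \right)} = \left(-1\right) 919 \left(-13\right) = \left(-919\right) \left(-13\right) = 11947$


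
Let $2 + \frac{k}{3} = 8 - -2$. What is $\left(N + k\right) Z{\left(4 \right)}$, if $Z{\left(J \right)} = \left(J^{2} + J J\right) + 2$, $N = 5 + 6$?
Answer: $1190$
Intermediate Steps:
$N = 11$
$k = 24$ ($k = -6 + 3 \left(8 - -2\right) = -6 + 3 \left(8 + 2\right) = -6 + 3 \cdot 10 = -6 + 30 = 24$)
$Z{\left(J \right)} = 2 + 2 J^{2}$ ($Z{\left(J \right)} = \left(J^{2} + J^{2}\right) + 2 = 2 J^{2} + 2 = 2 + 2 J^{2}$)
$\left(N + k\right) Z{\left(4 \right)} = \left(11 + 24\right) \left(2 + 2 \cdot 4^{2}\right) = 35 \left(2 + 2 \cdot 16\right) = 35 \left(2 + 32\right) = 35 \cdot 34 = 1190$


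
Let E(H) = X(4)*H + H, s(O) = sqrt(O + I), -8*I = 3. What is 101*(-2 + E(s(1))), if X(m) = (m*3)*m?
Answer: -202 + 4949*sqrt(10)/4 ≈ 3710.5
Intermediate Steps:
I = -3/8 (I = -1/8*3 = -3/8 ≈ -0.37500)
X(m) = 3*m**2 (X(m) = (3*m)*m = 3*m**2)
s(O) = sqrt(-3/8 + O) (s(O) = sqrt(O - 3/8) = sqrt(-3/8 + O))
E(H) = 49*H (E(H) = (3*4**2)*H + H = (3*16)*H + H = 48*H + H = 49*H)
101*(-2 + E(s(1))) = 101*(-2 + 49*(sqrt(-6 + 16*1)/4)) = 101*(-2 + 49*(sqrt(-6 + 16)/4)) = 101*(-2 + 49*(sqrt(10)/4)) = 101*(-2 + 49*sqrt(10)/4) = -202 + 4949*sqrt(10)/4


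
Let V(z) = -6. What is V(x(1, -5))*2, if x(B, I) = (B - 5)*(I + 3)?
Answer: -12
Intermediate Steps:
x(B, I) = (-5 + B)*(3 + I)
V(x(1, -5))*2 = -6*2 = -12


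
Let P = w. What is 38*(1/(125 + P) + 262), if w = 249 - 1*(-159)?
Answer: 5306586/533 ≈ 9956.1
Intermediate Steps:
w = 408 (w = 249 + 159 = 408)
P = 408
38*(1/(125 + P) + 262) = 38*(1/(125 + 408) + 262) = 38*(1/533 + 262) = 38*(139647/533) = 5306586/533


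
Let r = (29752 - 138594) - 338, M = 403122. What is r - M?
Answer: -512302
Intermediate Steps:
r = -109180 (r = -108842 - 338 = -109180)
r - M = -109180 - 1*403122 = -109180 - 403122 = -512302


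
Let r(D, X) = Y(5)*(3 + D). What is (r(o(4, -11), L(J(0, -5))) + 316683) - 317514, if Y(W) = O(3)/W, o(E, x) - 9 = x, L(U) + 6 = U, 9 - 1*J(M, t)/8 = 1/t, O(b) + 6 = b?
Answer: -4158/5 ≈ -831.60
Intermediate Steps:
O(b) = -6 + b
J(M, t) = 72 - 8/t
L(U) = -6 + U
o(E, x) = 9 + x
Y(W) = -3/W (Y(W) = (-6 + 3)/W = -3/W)
r(D, X) = -9/5 - 3*D/5 (r(D, X) = (-3/5)*(3 + D) = (-3*⅕)*(3 + D) = -3*(3 + D)/5 = -9/5 - 3*D/5)
(r(o(4, -11), L(J(0, -5))) + 316683) - 317514 = ((-9/5 - 3*(9 - 11)/5) + 316683) - 317514 = ((-9/5 - ⅗*(-2)) + 316683) - 317514 = ((-9/5 + 6/5) + 316683) - 317514 = (-⅗ + 316683) - 317514 = 1583412/5 - 317514 = -4158/5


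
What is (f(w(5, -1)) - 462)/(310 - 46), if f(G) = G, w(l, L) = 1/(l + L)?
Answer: -1847/1056 ≈ -1.7491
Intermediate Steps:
w(l, L) = 1/(L + l)
(f(w(5, -1)) - 462)/(310 - 46) = (1/(-1 + 5) - 462)/(310 - 46) = (1/4 - 462)/264 = (¼ - 462)*(1/264) = -1847/4*1/264 = -1847/1056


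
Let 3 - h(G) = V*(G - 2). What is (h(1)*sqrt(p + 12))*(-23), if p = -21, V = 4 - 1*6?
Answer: -69*I ≈ -69.0*I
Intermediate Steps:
V = -2 (V = 4 - 6 = -2)
h(G) = -1 + 2*G (h(G) = 3 - (-2)*(G - 2) = 3 - (-2)*(-2 + G) = 3 - (4 - 2*G) = 3 + (-4 + 2*G) = -1 + 2*G)
(h(1)*sqrt(p + 12))*(-23) = ((-1 + 2*1)*sqrt(-21 + 12))*(-23) = ((-1 + 2)*sqrt(-9))*(-23) = (1*(3*I))*(-23) = (3*I)*(-23) = -69*I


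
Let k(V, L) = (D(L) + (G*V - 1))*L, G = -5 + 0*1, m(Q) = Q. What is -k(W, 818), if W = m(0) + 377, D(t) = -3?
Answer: 1545202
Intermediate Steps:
G = -5 (G = -5 + 0 = -5)
W = 377 (W = 0 + 377 = 377)
k(V, L) = L*(-4 - 5*V) (k(V, L) = (-3 + (-5*V - 1))*L = (-3 + (-1 - 5*V))*L = (-4 - 5*V)*L = L*(-4 - 5*V))
-k(W, 818) = -(-1)*818*(4 + 5*377) = -(-1)*818*(4 + 1885) = -(-1)*818*1889 = -1*(-1545202) = 1545202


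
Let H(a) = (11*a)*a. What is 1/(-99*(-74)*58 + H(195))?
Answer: 1/843183 ≈ 1.1860e-6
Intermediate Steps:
H(a) = 11*a²
1/(-99*(-74)*58 + H(195)) = 1/(-99*(-74)*58 + 11*195²) = 1/(7326*58 + 11*38025) = 1/(424908 + 418275) = 1/843183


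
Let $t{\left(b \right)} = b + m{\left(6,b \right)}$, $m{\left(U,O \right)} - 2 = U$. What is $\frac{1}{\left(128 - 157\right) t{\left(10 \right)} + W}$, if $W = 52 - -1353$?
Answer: $\frac{1}{883} \approx 0.0011325$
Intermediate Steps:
$m{\left(U,O \right)} = 2 + U$
$t{\left(b \right)} = 8 + b$ ($t{\left(b \right)} = b + \left(2 + 6\right) = b + 8 = 8 + b$)
$W = 1405$ ($W = 52 + 1353 = 1405$)
$\frac{1}{\left(128 - 157\right) t{\left(10 \right)} + W} = \frac{1}{\left(128 - 157\right) \left(8 + 10\right) + 1405} = \frac{1}{\left(-29\right) 18 + 1405} = \frac{1}{-522 + 1405} = \frac{1}{883}$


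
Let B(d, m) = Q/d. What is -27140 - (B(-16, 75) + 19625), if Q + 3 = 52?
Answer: -748191/16 ≈ -46762.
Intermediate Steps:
Q = 49 (Q = -3 + 52 = 49)
B(d, m) = 49/d
-27140 - (B(-16, 75) + 19625) = -27140 - (49/(-16) + 19625) = -27140 - (49*(-1/16) + 19625) = -27140 - (-49/16 + 19625) = -27140 - 1*313951/16 = -27140 - 313951/16 = -748191/16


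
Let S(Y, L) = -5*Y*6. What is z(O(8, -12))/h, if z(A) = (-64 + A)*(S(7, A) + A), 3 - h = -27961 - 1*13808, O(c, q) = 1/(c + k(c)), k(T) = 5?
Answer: 755933/2353156 ≈ 0.32124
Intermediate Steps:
S(Y, L) = -30*Y
O(c, q) = 1/(5 + c) (O(c, q) = 1/(c + 5) = 1/(5 + c))
h = 41772 (h = 3 - (-27961 - 1*13808) = 3 - (-27961 - 13808) = 3 - 1*(-41769) = 3 + 41769 = 41772)
z(A) = (-210 + A)*(-64 + A) (z(A) = (-64 + A)*(-30*7 + A) = (-64 + A)*(-210 + A) = (-210 + A)*(-64 + A))
z(O(8, -12))/h = (13440 + (1/(5 + 8))² - 274/(5 + 8))/41772 = (13440 + (1/13)² - 274/13)*(1/41772) = (13440 + (1/13)² - 274*1/13)*(1/41772) = (13440 + 1/169 - 274/13)*(1/41772) = (2267799/169)*(1/41772) = 755933/2353156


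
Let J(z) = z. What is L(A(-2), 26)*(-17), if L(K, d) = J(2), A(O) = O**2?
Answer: -34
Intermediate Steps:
L(K, d) = 2
L(A(-2), 26)*(-17) = 2*(-17) = -34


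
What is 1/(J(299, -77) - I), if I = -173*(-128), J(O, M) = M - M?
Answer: -1/22144 ≈ -4.5159e-5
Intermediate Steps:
J(O, M) = 0
I = 22144
1/(J(299, -77) - I) = 1/(0 - 1*22144) = 1/(0 - 22144) = 1/(-22144) = -1/22144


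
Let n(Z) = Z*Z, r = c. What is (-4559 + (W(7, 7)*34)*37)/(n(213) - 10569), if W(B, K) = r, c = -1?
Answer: -1939/11600 ≈ -0.16716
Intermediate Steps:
r = -1
W(B, K) = -1
n(Z) = Z**2
(-4559 + (W(7, 7)*34)*37)/(n(213) - 10569) = (-4559 - 1*34*37)/(213**2 - 10569) = (-4559 - 34*37)/(45369 - 10569) = (-4559 - 1258)/34800 = -5817*1/34800 = -1939/11600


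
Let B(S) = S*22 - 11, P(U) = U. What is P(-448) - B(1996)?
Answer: -44349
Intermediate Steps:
B(S) = -11 + 22*S (B(S) = 22*S - 11 = -11 + 22*S)
P(-448) - B(1996) = -448 - (-11 + 22*1996) = -448 - (-11 + 43912) = -448 - 1*43901 = -448 - 43901 = -44349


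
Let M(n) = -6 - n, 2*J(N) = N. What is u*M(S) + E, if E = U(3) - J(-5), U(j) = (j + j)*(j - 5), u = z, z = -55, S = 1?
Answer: 751/2 ≈ 375.50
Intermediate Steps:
J(N) = N/2
u = -55
U(j) = 2*j*(-5 + j) (U(j) = (2*j)*(-5 + j) = 2*j*(-5 + j))
E = -19/2 (E = 2*3*(-5 + 3) - (-5)/2 = 2*3*(-2) - 1*(-5/2) = -12 + 5/2 = -19/2 ≈ -9.5000)
u*M(S) + E = -55*(-6 - 1*1) - 19/2 = -55*(-6 - 1) - 19/2 = -55*(-7) - 19/2 = 385 - 19/2 = 751/2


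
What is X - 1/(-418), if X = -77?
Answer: -32185/418 ≈ -76.998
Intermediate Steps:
X - 1/(-418) = -77 - 1/(-418) = -77 - 1*(-1/418) = -77 + 1/418 = -32185/418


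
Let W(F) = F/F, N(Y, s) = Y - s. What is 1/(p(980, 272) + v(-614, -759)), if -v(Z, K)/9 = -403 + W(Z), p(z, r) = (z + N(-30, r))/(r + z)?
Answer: 626/2265207 ≈ 0.00027635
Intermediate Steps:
W(F) = 1
p(z, r) = (-30 + z - r)/(r + z) (p(z, r) = (z + (-30 - r))/(r + z) = (-30 + z - r)/(r + z))
v(Z, K) = 3618 (v(Z, K) = -9*(-403 + 1) = -9*(-402) = 3618)
1/(p(980, 272) + v(-614, -759)) = 1/((-30 + 980 - 1*272)/(272 + 980) + 3618) = 1/((-30 + 980 - 272)/1252 + 3618) = 1/((1/1252)*678 + 3618) = 1/(339/626 + 3618) = 1/(2265207/626) = 626/2265207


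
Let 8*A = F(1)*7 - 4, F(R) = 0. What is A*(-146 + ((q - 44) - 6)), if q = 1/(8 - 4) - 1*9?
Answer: 819/8 ≈ 102.38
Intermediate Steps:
q = -35/4 (q = 1/4 - 9 = -35/4 ≈ -8.7500)
A = -1/2 (A = (0*7 - 4)/8 = (0 - 4)/8 = (1/8)*(-4) = -1/2 ≈ -0.50000)
A*(-146 + ((q - 44) - 6)) = -(-146 + ((-35/4 - 44) - 6))/2 = -(-146 + (-211/4 - 6))/2 = -(-146 - 235/4)/2 = -1/2*(-819/4) = 819/8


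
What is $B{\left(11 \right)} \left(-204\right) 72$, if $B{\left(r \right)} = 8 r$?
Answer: $-1292544$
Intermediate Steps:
$B{\left(11 \right)} \left(-204\right) 72 = 8 \cdot 11 \left(-204\right) 72 = 88 \left(-204\right) 72 = \left(-17952\right) 72 = -1292544$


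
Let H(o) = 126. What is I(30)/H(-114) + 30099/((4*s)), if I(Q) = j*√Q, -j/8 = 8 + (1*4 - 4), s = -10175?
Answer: -30099/40700 - 32*√30/63 ≈ -3.5216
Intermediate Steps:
j = -64 (j = -8*(8 + (1*4 - 4)) = -8*(8 + (4 - 4)) = -8*(8 + 0) = -8*8 = -64)
I(Q) = -64*√Q
I(30)/H(-114) + 30099/((4*s)) = -64*√30/126 + 30099/((4*(-10175))) = -64*√30*(1/126) + 30099/(-40700) = -32*√30/63 + 30099*(-1/40700) = -32*√30/63 - 30099/40700 = -30099/40700 - 32*√30/63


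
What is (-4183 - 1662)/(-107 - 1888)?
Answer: 167/57 ≈ 2.9298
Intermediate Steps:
(-4183 - 1662)/(-107 - 1888) = -5845/(-1995) = -5845*(-1/1995) = 167/57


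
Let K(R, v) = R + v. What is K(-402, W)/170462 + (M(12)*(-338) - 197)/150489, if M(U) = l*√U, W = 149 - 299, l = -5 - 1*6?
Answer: -58325471/12826327959 + 7436*√3/150489 ≈ 0.081037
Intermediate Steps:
l = -11 (l = -5 - 6 = -11)
W = -150
M(U) = -11*√U
K(-402, W)/170462 + (M(12)*(-338) - 197)/150489 = (-402 - 150)/170462 + (-22*√3*(-338) - 197)/150489 = -552*1/170462 + (-22*√3*(-338) - 197)*(1/150489) = -276/85231 + (-22*√3*(-338) - 197)*(1/150489) = -276/85231 + (7436*√3 - 197)*(1/150489) = -276/85231 + (-197 + 7436*√3)*(1/150489) = -276/85231 + (-197/150489 + 7436*√3/150489) = -58325471/12826327959 + 7436*√3/150489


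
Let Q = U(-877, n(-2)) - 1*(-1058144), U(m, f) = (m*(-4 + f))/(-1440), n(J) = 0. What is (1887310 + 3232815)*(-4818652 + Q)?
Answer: -1386308411761925/72 ≈ -1.9254e+13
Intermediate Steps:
U(m, f) = -m*(-4 + f)/1440 (U(m, f) = (m*(-4 + f))*(-1/1440) = -m*(-4 + f)/1440)
Q = 380930963/360 (Q = (1/1440)*(-877)*(4 - 1*0) - 1*(-1058144) = (1/1440)*(-877)*(4 + 0) + 1058144 = (1/1440)*(-877)*4 + 1058144 = -877/360 + 1058144 = 380930963/360 ≈ 1.0581e+6)
(1887310 + 3232815)*(-4818652 + Q) = (1887310 + 3232815)*(-4818652 + 380930963/360) = 5120125*(-1353783757/360) = -1386308411761925/72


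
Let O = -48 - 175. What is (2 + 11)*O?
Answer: -2899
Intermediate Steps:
O = -223
(2 + 11)*O = (2 + 11)*(-223) = 13*(-223) = -2899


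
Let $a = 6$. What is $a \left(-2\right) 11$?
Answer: $-132$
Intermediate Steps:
$a \left(-2\right) 11 = 6 \left(-2\right) 11 = \left(-12\right) 11 = -132$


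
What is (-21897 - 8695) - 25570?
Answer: -56162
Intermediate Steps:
(-21897 - 8695) - 25570 = -30592 - 25570 = -56162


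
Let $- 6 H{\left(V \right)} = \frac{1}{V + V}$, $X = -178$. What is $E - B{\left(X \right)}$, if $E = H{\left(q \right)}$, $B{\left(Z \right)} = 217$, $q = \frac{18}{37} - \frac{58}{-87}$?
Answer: $- \frac{111141}{512} \approx -217.07$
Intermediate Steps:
$q = \frac{128}{111}$ ($q = 18 \cdot \frac{1}{37} - - \frac{2}{3} = \frac{18}{37} + \frac{2}{3} = \frac{128}{111} \approx 1.1532$)
$H{\left(V \right)} = - \frac{1}{12 V}$ ($H{\left(V \right)} = - \frac{1}{6 \left(V + V\right)} = - \frac{1}{6 \cdot 2 V} = - \frac{\frac{1}{2} \frac{1}{V}}{6} = - \frac{1}{12 V}$)
$E = - \frac{37}{512}$ ($E = - \frac{1}{12 \cdot \frac{128}{111}} = \left(- \frac{1}{12}\right) \frac{111}{128} = - \frac{37}{512} \approx -0.072266$)
$E - B{\left(X \right)} = - \frac{37}{512} - 217 = - \frac{111141}{512}$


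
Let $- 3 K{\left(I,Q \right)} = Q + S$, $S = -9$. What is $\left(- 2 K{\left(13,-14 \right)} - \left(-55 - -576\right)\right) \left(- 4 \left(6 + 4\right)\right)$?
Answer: $\frac{64360}{3} \approx 21453.0$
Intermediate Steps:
$K{\left(I,Q \right)} = 3 - \frac{Q}{3}$ ($K{\left(I,Q \right)} = - \frac{Q - 9}{3} = - \frac{-9 + Q}{3} = 3 - \frac{Q}{3}$)
$\left(- 2 K{\left(13,-14 \right)} - \left(-55 - -576\right)\right) \left(- 4 \left(6 + 4\right)\right) = \left(- 2 \left(3 - - \frac{14}{3}\right) - \left(-55 - -576\right)\right) \left(- 4 \left(6 + 4\right)\right) = \left(- 2 \left(3 + \frac{14}{3}\right) - \left(-55 + 576\right)\right) \left(\left(-4\right) 10\right) = \left(\left(-2\right) \frac{23}{3} - 521\right) \left(-40\right) = \left(- \frac{46}{3} - 521\right) \left(-40\right) = \left(- \frac{1609}{3}\right) \left(-40\right) = \frac{64360}{3}$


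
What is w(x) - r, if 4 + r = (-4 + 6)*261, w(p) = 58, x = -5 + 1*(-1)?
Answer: -460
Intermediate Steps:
x = -6 (x = -5 - 1 = -6)
r = 518 (r = -4 + (-4 + 6)*261 = -4 + 2*261 = -4 + 522 = 518)
w(x) - r = 58 - 1*518 = 58 - 518 = -460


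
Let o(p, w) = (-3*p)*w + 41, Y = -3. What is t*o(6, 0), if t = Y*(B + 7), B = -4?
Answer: -369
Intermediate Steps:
o(p, w) = 41 - 3*p*w (o(p, w) = -3*p*w + 41 = 41 - 3*p*w)
t = -9 (t = -3*(-4 + 7) = -3*3 = -9)
t*o(6, 0) = -9*(41 - 3*6*0) = -9*(41 + 0) = -9*41 = -369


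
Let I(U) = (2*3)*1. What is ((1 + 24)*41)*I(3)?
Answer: 6150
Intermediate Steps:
I(U) = 6 (I(U) = 6*1 = 6)
((1 + 24)*41)*I(3) = ((1 + 24)*41)*6 = (25*41)*6 = 1025*6 = 6150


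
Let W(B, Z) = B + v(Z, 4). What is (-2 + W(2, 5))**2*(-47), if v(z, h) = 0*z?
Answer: 0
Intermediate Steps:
v(z, h) = 0
W(B, Z) = B (W(B, Z) = B + 0 = B)
(-2 + W(2, 5))**2*(-47) = (-2 + 2)**2*(-47) = 0**2*(-47) = 0*(-47) = 0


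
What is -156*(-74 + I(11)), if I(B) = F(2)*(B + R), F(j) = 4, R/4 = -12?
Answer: 34632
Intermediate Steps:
R = -48 (R = 4*(-12) = -48)
I(B) = -192 + 4*B (I(B) = 4*(B - 48) = 4*(-48 + B) = -192 + 4*B)
-156*(-74 + I(11)) = -156*(-74 + (-192 + 4*11)) = -156*(-74 + (-192 + 44)) = -156*(-74 - 148) = -156*(-222) = 34632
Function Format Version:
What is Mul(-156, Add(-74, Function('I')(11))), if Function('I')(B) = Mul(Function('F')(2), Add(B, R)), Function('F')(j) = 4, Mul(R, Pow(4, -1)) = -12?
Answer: 34632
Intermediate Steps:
R = -48 (R = Mul(4, -12) = -48)
Function('I')(B) = Add(-192, Mul(4, B)) (Function('I')(B) = Mul(4, Add(B, -48)) = Mul(4, Add(-48, B)) = Add(-192, Mul(4, B)))
Mul(-156, Add(-74, Function('I')(11))) = Mul(-156, Add(-74, Add(-192, Mul(4, 11)))) = Mul(-156, Add(-74, Add(-192, 44))) = Mul(-156, Add(-74, -148)) = Mul(-156, -222) = 34632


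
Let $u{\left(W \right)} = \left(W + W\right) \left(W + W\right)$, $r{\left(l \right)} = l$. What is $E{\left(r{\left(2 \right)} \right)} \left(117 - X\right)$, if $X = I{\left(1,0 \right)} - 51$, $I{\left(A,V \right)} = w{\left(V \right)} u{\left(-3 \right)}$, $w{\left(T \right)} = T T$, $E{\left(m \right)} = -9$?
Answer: $-1512$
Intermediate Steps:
$u{\left(W \right)} = 4 W^{2}$ ($u{\left(W \right)} = 2 W 2 W = 4 W^{2}$)
$w{\left(T \right)} = T^{2}$
$I{\left(A,V \right)} = 36 V^{2}$ ($I{\left(A,V \right)} = V^{2} \cdot 4 \left(-3\right)^{2} = V^{2} \cdot 4 \cdot 9 = V^{2} \cdot 36 = 36 V^{2}$)
$X = -51$ ($X = 36 \cdot 0^{2} - 51 = 36 \cdot 0 - 51 = 0 - 51 = -51$)
$E{\left(r{\left(2 \right)} \right)} \left(117 - X\right) = - 9 \left(117 - -51\right) = - 9 \left(117 + 51\right) = \left(-9\right) 168 = -1512$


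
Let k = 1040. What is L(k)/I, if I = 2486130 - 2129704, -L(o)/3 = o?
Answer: -1560/178213 ≈ -0.0087536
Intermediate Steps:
L(o) = -3*o
I = 356426
L(k)/I = -3*1040/356426 = -3120*1/356426 = -1560/178213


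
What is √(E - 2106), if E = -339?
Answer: I*√2445 ≈ 49.447*I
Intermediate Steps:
√(E - 2106) = √(-339 - 2106) = √(-2445) = I*√2445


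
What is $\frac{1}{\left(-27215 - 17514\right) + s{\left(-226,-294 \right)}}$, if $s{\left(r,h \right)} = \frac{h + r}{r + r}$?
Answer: $- \frac{113}{5054247} \approx -2.2357 \cdot 10^{-5}$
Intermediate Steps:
$s{\left(r,h \right)} = \frac{h + r}{2 r}$
$\frac{1}{\left(-27215 - 17514\right) + s{\left(-226,-294 \right)}} = \frac{1}{\left(-27215 - 17514\right) + \frac{-294 - 226}{2 \left(-226\right)}} = \frac{1}{-44729 + \frac{1}{2} \left(- \frac{1}{226}\right) \left(-520\right)} = \frac{1}{-44729 + \frac{130}{113}} = \frac{1}{- \frac{5054247}{113}} = - \frac{113}{5054247}$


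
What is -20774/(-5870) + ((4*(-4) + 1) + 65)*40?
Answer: 5880387/2935 ≈ 2003.5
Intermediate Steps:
-20774/(-5870) + ((4*(-4) + 1) + 65)*40 = -20774*(-1/5870) + ((-16 + 1) + 65)*40 = 10387/2935 + (-15 + 65)*40 = 10387/2935 + 50*40 = 10387/2935 + 2000 = 5880387/2935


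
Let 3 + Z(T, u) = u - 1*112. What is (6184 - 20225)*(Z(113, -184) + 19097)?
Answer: -263942718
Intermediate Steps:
Z(T, u) = -115 + u (Z(T, u) = -3 + (u - 1*112) = -3 + (u - 112) = -3 + (-112 + u) = -115 + u)
(6184 - 20225)*(Z(113, -184) + 19097) = (6184 - 20225)*((-115 - 184) + 19097) = -14041*(-299 + 19097) = -14041*18798 = -263942718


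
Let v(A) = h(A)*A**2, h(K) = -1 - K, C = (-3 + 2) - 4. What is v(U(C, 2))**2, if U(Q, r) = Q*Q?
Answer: 264062500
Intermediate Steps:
C = -5 (C = -1 - 4 = -5)
U(Q, r) = Q**2
v(A) = A**2*(-1 - A) (v(A) = (-1 - A)*A**2 = A**2*(-1 - A))
v(U(C, 2))**2 = (((-5)**2)**2*(-1 - 1*(-5)**2))**2 = (25**2*(-1 - 1*25))**2 = (625*(-1 - 25))**2 = (625*(-26))**2 = (-16250)**2 = 264062500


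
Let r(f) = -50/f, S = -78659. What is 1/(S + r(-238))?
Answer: -119/9360396 ≈ -1.2713e-5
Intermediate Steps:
1/(S + r(-238)) = 1/(-78659 - 50/(-238)) = 1/(-78659 - 50*(-1/238)) = 1/(-78659 + 25/119) = 1/(-9360396/119) = -119/9360396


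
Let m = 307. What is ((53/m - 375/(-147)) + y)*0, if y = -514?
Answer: 0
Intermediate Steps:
((53/m - 375/(-147)) + y)*0 = ((53/307 - 375/(-147)) - 514)*0 = ((53*(1/307) - 375*(-1/147)) - 514)*0 = ((53/307 + 125/49) - 514)*0 = (40972/15043 - 514)*0 = -7691130/15043*0 = 0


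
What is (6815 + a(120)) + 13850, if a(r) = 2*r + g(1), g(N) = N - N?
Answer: 20905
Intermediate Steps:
g(N) = 0
a(r) = 2*r (a(r) = 2*r + 0 = 2*r)
(6815 + a(120)) + 13850 = (6815 + 2*120) + 13850 = (6815 + 240) + 13850 = 7055 + 13850 = 20905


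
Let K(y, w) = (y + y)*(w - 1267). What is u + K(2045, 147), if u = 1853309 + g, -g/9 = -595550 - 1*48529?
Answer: 3069220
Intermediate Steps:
g = 5796711 (g = -9*(-595550 - 1*48529) = -9*(-595550 - 48529) = -9*(-644079) = 5796711)
K(y, w) = 2*y*(-1267 + w) (K(y, w) = (2*y)*(-1267 + w) = 2*y*(-1267 + w))
u = 7650020 (u = 1853309 + 5796711 = 7650020)
u + K(2045, 147) = 7650020 + 2*2045*(-1267 + 147) = 7650020 + 2*2045*(-1120) = 7650020 - 4580800 = 3069220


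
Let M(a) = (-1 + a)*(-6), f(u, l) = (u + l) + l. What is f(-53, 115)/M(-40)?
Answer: 59/82 ≈ 0.71951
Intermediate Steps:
f(u, l) = u + 2*l (f(u, l) = (l + u) + l = u + 2*l)
M(a) = 6 - 6*a
f(-53, 115)/M(-40) = (-53 + 2*115)/(6 - 6*(-40)) = (-53 + 230)/(6 + 240) = 177/246 = 177*(1/246) = 59/82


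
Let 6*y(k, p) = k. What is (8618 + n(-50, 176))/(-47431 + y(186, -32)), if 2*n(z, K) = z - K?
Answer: -567/3160 ≈ -0.17943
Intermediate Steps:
n(z, K) = z/2 - K/2 (n(z, K) = (z - K)/2 = z/2 - K/2)
y(k, p) = k/6
(8618 + n(-50, 176))/(-47431 + y(186, -32)) = (8618 + ((½)*(-50) - ½*176))/(-47431 + (⅙)*186) = (8618 + (-25 - 88))/(-47431 + 31) = (8618 - 113)/(-47400) = 8505*(-1/47400) = -567/3160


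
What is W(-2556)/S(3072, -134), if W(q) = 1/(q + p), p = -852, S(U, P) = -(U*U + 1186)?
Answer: 1/32165964960 ≈ 3.1089e-11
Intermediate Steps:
S(U, P) = -1186 - U**2 (S(U, P) = -(U**2 + 1186) = -(1186 + U**2) = -1186 - U**2)
W(q) = 1/(-852 + q) (W(q) = 1/(q - 852) = 1/(-852 + q))
W(-2556)/S(3072, -134) = 1/((-852 - 2556)*(-1186 - 1*3072**2)) = 1/((-3408)*(-1186 - 1*9437184)) = -1/(3408*(-1186 - 9437184)) = -1/3408/(-9438370) = -1/3408*(-1/9438370) = 1/32165964960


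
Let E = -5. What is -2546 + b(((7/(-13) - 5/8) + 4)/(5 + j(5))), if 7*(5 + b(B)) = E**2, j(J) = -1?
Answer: -17832/7 ≈ -2547.4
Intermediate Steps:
b(B) = -10/7 (b(B) = -5 + (1/7)*(-5)**2 = -5 + (1/7)*25 = -5 + 25/7 = -10/7)
-2546 + b(((7/(-13) - 5/8) + 4)/(5 + j(5))) = -2546 - 10/7 = -17832/7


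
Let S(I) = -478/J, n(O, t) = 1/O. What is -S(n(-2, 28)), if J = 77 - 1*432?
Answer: -478/355 ≈ -1.3465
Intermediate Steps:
J = -355 (J = 77 - 432 = -355)
S(I) = 478/355 (S(I) = -478/(-355) = -478*(-1/355) = 478/355)
-S(n(-2, 28)) = -1*478/355 = -478/355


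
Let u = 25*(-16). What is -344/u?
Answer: 43/50 ≈ 0.86000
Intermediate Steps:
u = -400
-344/u = -344/(-400) = -344*(-1/400) = 43/50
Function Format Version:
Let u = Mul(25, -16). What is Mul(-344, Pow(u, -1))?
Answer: Rational(43, 50) ≈ 0.86000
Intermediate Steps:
u = -400
Mul(-344, Pow(u, -1)) = Mul(-344, Pow(-400, -1)) = Mul(-344, Rational(-1, 400)) = Rational(43, 50)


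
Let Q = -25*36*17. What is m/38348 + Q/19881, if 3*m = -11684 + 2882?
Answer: -35836403/42355366 ≈ -0.84609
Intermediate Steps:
m = -2934 (m = (-11684 + 2882)/3 = (⅓)*(-8802) = -2934)
Q = -15300 (Q = -900*17 = -15300)
m/38348 + Q/19881 = -2934/38348 - 15300/19881 = -2934*1/38348 - 15300*1/19881 = -1467/19174 - 1700/2209 = -35836403/42355366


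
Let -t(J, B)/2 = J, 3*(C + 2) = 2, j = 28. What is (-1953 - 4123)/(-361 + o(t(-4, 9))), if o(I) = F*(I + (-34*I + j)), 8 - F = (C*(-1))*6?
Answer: 6076/361 ≈ 16.831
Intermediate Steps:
C = -4/3 (C = -2 + (⅓)*2 = -2 + ⅔ = -4/3 ≈ -1.3333)
t(J, B) = -2*J
F = 0 (F = 8 - (-4/3*(-1))*6 = 8 - 4*6/3 = 8 - 1*8 = 8 - 8 = 0)
o(I) = 0 (o(I) = 0*(I + (-34*I + 28)) = 0*(I + (28 - 34*I)) = 0*(28 - 33*I) = 0)
(-1953 - 4123)/(-361 + o(t(-4, 9))) = (-1953 - 4123)/(-361 + 0) = -6076/(-361) = -6076*(-1/361) = 6076/361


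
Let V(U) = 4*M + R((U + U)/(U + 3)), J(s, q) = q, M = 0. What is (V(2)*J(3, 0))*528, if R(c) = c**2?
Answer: 0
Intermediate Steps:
V(U) = 4*U**2/(3 + U)**2 (V(U) = 4*0 + ((U + U)/(U + 3))**2 = 0 + ((2*U)/(3 + U))**2 = 0 + (2*U/(3 + U))**2 = 0 + 4*U**2/(3 + U)**2 = 4*U**2/(3 + U)**2)
(V(2)*J(3, 0))*528 = ((4*2**2/(3 + 2)**2)*0)*528 = ((4*4/5**2)*0)*528 = ((4*4*(1/25))*0)*528 = ((16/25)*0)*528 = 0*528 = 0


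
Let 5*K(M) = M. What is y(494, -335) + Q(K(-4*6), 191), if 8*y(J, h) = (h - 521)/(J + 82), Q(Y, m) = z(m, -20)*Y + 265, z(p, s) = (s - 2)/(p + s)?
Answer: 14524427/54720 ≈ 265.43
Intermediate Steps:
K(M) = M/5
z(p, s) = (-2 + s)/(p + s)
Q(Y, m) = 265 - 22*Y/(-20 + m) (Q(Y, m) = ((-2 - 20)/(m - 20))*Y + 265 = (-22/(-20 + m))*Y + 265 = -22*Y/(-20 + m) + 265 = 265 - 22*Y/(-20 + m))
y(J, h) = (-521 + h)/(8*(82 + J)) (y(J, h) = ((h - 521)/(J + 82))/8 = ((-521 + h)/(82 + J))/8 = (-521 + h)/(8*(82 + J)))
y(494, -335) + Q(K(-4*6), 191) = (-521 - 335)/(8*(82 + 494)) + (-5300 - 22*(-4*6)/5 + 265*191)/(-20 + 191) = (⅛)*(-856)/576 + (-5300 - 22*(-24)/5 + 50615)/171 = (⅛)*(1/576)*(-856) + (-5300 - 22*(-24/5) + 50615)/171 = -107/576 + (-5300 + 528/5 + 50615)/171 = -107/576 + (1/171)*(227103/5) = -107/576 + 75701/285 = 14524427/54720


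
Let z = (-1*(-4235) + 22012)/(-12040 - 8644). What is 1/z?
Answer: -20684/26247 ≈ -0.78805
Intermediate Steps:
z = -26247/20684 (z = (4235 + 22012)/(-20684) = 26247*(-1/20684) = -26247/20684 ≈ -1.2690)
1/z = 1/(-26247/20684) = -20684/26247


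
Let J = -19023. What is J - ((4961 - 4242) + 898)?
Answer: -20640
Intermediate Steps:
J - ((4961 - 4242) + 898) = -19023 - ((4961 - 4242) + 898) = -19023 - (719 + 898) = -19023 - 1*1617 = -19023 - 1617 = -20640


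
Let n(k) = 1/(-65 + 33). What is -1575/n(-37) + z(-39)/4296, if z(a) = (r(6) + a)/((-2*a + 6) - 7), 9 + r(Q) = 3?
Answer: 5557305585/110264 ≈ 50400.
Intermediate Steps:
r(Q) = -6 (r(Q) = -9 + 3 = -6)
z(a) = (-6 + a)/(-1 - 2*a) (z(a) = (-6 + a)/((-2*a + 6) - 7) = (-6 + a)/((6 - 2*a) - 7) = (-6 + a)/(-1 - 2*a))
n(k) = -1/32 (n(k) = 1/(-32) = -1/32)
-1575/n(-37) + z(-39)/4296 = -1575/(-1/32) + ((6 - 1*(-39))/(1 + 2*(-39)))/4296 = -1575*(-32) + ((6 + 39)/(1 - 78))*(1/4296) = 50400 + (45/(-77))*(1/4296) = 50400 - 1/77*45*(1/4296) = 50400 - 45/77*1/4296 = 50400 - 15/110264 = 5557305585/110264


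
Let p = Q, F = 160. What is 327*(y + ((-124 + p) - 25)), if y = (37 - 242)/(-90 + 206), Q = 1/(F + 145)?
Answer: -1744227483/35380 ≈ -49300.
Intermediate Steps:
Q = 1/305 (Q = 1/(160 + 145) = 1/305 ≈ 0.0032787)
y = -205/116 ≈ -1.7672
p = 1/305 ≈ 0.0032787
327*(y + ((-124 + p) - 25)) = 327*(-205/116 + ((-124 + 1/305) - 25)) = 327*(-205/116 + (-37819/305 - 25)) = 327*(-205/116 - 45444/305) = 327*(-5334029/35380) = -1744227483/35380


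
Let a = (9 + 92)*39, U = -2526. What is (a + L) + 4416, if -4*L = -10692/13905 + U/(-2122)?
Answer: 18260959011/2185660 ≈ 8354.9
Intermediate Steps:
a = 3939 (a = 101*39 = 3939)
L = -230289/2185660 (L = -(-10692/13905 - 2526/(-2122))/4 = -(-10692*1/13905 - 2526*(-1/2122))/4 = -(-396/515 + 1263/1061)/4 = -¼*230289/546415 = -230289/2185660 ≈ -0.10536)
(a + L) + 4416 = (3939 - 230289/2185660) + 4416 = 8609084451/2185660 + 4416 = 18260959011/2185660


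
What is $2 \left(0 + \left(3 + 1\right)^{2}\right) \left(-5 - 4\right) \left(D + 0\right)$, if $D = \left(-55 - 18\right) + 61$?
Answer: $3456$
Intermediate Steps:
$D = -12$ ($D = -73 + 61 = -12$)
$2 \left(0 + \left(3 + 1\right)^{2}\right) \left(-5 - 4\right) \left(D + 0\right) = 2 \left(0 + \left(3 + 1\right)^{2}\right) \left(-5 - 4\right) \left(-12 + 0\right) = 2 \left(0 + 4^{2}\right) \left(-9\right) \left(-12\right) = 2 \left(0 + 16\right) \left(-9\right) \left(-12\right) = 2 \cdot 16 \left(-9\right) \left(-12\right) = 32 \left(-9\right) \left(-12\right) = \left(-288\right) \left(-12\right) = 3456$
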